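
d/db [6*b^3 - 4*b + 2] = 18*b^2 - 4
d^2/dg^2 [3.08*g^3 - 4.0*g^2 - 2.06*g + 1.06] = 18.48*g - 8.0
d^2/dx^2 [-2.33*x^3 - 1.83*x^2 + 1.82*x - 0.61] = -13.98*x - 3.66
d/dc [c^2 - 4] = 2*c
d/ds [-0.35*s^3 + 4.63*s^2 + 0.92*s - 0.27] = -1.05*s^2 + 9.26*s + 0.92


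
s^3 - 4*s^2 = s^2*(s - 4)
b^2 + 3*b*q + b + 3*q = (b + 1)*(b + 3*q)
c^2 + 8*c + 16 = (c + 4)^2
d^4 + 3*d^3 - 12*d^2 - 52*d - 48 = (d - 4)*(d + 2)^2*(d + 3)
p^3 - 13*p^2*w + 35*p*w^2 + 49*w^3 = (p - 7*w)^2*(p + w)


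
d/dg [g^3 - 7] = 3*g^2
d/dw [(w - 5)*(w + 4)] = 2*w - 1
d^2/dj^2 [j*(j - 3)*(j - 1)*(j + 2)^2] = 20*j^3 - 54*j - 8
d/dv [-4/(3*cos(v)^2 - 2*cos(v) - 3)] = 8*(1 - 3*cos(v))*sin(v)/(3*sin(v)^2 + 2*cos(v))^2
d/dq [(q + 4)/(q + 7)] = 3/(q + 7)^2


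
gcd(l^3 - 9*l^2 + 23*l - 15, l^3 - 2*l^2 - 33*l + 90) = l^2 - 8*l + 15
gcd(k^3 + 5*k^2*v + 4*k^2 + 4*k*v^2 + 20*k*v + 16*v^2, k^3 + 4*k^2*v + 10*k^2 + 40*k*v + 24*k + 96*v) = k^2 + 4*k*v + 4*k + 16*v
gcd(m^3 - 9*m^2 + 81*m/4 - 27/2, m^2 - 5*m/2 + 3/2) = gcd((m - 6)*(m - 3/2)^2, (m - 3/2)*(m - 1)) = m - 3/2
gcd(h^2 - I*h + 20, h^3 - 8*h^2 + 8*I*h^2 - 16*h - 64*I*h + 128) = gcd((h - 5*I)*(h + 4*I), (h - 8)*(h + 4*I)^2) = h + 4*I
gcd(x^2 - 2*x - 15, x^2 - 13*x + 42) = 1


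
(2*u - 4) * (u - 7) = 2*u^2 - 18*u + 28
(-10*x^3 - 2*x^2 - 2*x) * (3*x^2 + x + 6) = -30*x^5 - 16*x^4 - 68*x^3 - 14*x^2 - 12*x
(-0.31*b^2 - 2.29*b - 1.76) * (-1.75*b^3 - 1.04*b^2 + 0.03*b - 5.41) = 0.5425*b^5 + 4.3299*b^4 + 5.4523*b^3 + 3.4388*b^2 + 12.3361*b + 9.5216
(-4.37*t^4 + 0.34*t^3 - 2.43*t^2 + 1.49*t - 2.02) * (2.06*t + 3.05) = -9.0022*t^5 - 12.6281*t^4 - 3.9688*t^3 - 4.3421*t^2 + 0.383299999999999*t - 6.161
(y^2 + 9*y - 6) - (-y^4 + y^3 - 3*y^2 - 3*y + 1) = y^4 - y^3 + 4*y^2 + 12*y - 7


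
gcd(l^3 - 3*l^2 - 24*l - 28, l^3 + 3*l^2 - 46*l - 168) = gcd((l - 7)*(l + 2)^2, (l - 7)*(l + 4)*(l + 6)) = l - 7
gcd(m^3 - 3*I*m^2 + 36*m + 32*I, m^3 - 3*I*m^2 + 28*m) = m + 4*I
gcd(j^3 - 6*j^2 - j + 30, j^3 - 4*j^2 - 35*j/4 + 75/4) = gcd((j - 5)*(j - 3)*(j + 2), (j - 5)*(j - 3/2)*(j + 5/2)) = j - 5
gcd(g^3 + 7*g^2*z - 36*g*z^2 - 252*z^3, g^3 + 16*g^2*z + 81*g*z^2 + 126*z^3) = g^2 + 13*g*z + 42*z^2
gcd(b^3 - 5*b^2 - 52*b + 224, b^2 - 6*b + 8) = b - 4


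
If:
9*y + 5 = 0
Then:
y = -5/9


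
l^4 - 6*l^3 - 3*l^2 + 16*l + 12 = (l - 6)*(l - 2)*(l + 1)^2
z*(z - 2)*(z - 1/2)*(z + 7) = z^4 + 9*z^3/2 - 33*z^2/2 + 7*z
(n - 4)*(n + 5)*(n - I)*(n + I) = n^4 + n^3 - 19*n^2 + n - 20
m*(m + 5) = m^2 + 5*m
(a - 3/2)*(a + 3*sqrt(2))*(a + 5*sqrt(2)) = a^3 - 3*a^2/2 + 8*sqrt(2)*a^2 - 12*sqrt(2)*a + 30*a - 45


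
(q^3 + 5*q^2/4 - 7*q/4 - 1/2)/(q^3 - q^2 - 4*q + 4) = (q + 1/4)/(q - 2)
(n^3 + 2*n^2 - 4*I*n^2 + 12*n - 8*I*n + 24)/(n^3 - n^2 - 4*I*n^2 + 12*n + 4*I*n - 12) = (n + 2)/(n - 1)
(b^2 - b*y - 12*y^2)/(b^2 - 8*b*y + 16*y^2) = (-b - 3*y)/(-b + 4*y)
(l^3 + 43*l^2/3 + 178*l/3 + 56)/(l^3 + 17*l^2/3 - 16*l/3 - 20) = (3*l^2 + 25*l + 28)/(3*l^2 - l - 10)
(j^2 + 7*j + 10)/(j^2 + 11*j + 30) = (j + 2)/(j + 6)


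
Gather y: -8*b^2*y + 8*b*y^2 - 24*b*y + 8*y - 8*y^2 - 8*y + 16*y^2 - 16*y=y^2*(8*b + 8) + y*(-8*b^2 - 24*b - 16)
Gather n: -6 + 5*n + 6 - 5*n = 0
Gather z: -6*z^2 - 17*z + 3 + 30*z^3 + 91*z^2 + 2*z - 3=30*z^3 + 85*z^2 - 15*z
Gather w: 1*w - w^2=-w^2 + w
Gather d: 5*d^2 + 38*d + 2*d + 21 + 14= 5*d^2 + 40*d + 35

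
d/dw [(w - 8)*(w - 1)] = 2*w - 9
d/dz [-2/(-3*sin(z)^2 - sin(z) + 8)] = -2*(6*sin(z) + 1)*cos(z)/(3*sin(z)^2 + sin(z) - 8)^2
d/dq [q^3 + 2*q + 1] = 3*q^2 + 2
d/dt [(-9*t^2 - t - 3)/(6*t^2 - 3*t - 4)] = (33*t^2 + 108*t - 5)/(36*t^4 - 36*t^3 - 39*t^2 + 24*t + 16)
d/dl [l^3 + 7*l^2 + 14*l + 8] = 3*l^2 + 14*l + 14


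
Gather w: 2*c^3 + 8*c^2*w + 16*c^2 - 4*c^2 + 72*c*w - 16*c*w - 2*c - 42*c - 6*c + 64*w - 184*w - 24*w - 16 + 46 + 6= 2*c^3 + 12*c^2 - 50*c + w*(8*c^2 + 56*c - 144) + 36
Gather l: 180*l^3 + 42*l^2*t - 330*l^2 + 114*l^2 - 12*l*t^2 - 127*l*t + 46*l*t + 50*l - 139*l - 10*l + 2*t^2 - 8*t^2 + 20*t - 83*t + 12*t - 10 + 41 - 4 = 180*l^3 + l^2*(42*t - 216) + l*(-12*t^2 - 81*t - 99) - 6*t^2 - 51*t + 27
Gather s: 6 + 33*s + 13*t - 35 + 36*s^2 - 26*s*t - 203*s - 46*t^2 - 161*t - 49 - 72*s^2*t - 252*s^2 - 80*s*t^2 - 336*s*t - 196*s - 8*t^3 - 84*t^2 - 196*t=s^2*(-72*t - 216) + s*(-80*t^2 - 362*t - 366) - 8*t^3 - 130*t^2 - 344*t - 78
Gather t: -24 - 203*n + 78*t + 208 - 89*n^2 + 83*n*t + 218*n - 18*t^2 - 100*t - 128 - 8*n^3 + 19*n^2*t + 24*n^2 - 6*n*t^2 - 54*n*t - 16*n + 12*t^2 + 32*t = -8*n^3 - 65*n^2 - n + t^2*(-6*n - 6) + t*(19*n^2 + 29*n + 10) + 56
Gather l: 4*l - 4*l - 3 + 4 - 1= 0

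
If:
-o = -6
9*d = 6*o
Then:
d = 4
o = 6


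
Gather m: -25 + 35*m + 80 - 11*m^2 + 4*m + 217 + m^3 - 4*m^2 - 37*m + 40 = m^3 - 15*m^2 + 2*m + 312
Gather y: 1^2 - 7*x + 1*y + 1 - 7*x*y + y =-7*x + y*(2 - 7*x) + 2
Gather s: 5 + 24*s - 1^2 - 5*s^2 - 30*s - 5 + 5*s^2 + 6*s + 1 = 0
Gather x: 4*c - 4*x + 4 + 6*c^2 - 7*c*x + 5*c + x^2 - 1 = 6*c^2 + 9*c + x^2 + x*(-7*c - 4) + 3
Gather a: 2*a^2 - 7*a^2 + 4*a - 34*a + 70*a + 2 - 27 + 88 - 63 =-5*a^2 + 40*a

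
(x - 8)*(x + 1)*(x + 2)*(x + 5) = x^4 - 47*x^2 - 126*x - 80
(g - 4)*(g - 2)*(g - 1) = g^3 - 7*g^2 + 14*g - 8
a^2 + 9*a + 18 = (a + 3)*(a + 6)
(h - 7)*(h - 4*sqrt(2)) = h^2 - 7*h - 4*sqrt(2)*h + 28*sqrt(2)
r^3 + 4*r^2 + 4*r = r*(r + 2)^2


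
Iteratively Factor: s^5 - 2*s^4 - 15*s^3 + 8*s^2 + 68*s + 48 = (s + 2)*(s^4 - 4*s^3 - 7*s^2 + 22*s + 24) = (s + 1)*(s + 2)*(s^3 - 5*s^2 - 2*s + 24) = (s - 4)*(s + 1)*(s + 2)*(s^2 - s - 6) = (s - 4)*(s - 3)*(s + 1)*(s + 2)*(s + 2)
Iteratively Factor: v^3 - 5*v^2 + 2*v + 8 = (v - 4)*(v^2 - v - 2) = (v - 4)*(v - 2)*(v + 1)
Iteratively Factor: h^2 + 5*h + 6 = (h + 3)*(h + 2)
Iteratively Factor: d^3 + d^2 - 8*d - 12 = (d + 2)*(d^2 - d - 6) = (d + 2)^2*(d - 3)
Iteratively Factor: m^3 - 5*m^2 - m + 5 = (m + 1)*(m^2 - 6*m + 5) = (m - 1)*(m + 1)*(m - 5)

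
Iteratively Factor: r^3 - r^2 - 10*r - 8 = (r + 1)*(r^2 - 2*r - 8) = (r + 1)*(r + 2)*(r - 4)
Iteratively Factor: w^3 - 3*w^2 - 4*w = (w - 4)*(w^2 + w) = (w - 4)*(w + 1)*(w)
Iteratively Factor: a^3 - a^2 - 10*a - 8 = (a + 1)*(a^2 - 2*a - 8) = (a - 4)*(a + 1)*(a + 2)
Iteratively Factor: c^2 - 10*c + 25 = (c - 5)*(c - 5)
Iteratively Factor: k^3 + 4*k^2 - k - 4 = (k + 4)*(k^2 - 1) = (k + 1)*(k + 4)*(k - 1)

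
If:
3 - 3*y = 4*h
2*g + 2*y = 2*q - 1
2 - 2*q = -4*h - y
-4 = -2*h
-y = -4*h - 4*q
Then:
No Solution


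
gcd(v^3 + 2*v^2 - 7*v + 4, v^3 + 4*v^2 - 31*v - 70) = 1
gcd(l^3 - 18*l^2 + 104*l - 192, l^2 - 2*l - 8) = l - 4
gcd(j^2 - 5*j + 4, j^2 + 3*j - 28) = j - 4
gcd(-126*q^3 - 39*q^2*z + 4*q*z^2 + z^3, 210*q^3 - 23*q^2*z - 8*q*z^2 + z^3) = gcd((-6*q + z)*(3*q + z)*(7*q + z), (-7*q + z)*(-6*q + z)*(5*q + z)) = -6*q + z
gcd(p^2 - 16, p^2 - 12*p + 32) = p - 4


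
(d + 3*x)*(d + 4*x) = d^2 + 7*d*x + 12*x^2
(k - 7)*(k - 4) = k^2 - 11*k + 28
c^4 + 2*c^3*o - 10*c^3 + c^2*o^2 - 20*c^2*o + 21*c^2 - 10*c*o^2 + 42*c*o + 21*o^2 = (c - 7)*(c - 3)*(c + o)^2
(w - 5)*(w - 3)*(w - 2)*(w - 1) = w^4 - 11*w^3 + 41*w^2 - 61*w + 30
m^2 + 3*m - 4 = (m - 1)*(m + 4)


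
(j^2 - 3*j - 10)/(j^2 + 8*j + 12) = (j - 5)/(j + 6)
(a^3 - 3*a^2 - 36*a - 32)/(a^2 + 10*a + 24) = (a^2 - 7*a - 8)/(a + 6)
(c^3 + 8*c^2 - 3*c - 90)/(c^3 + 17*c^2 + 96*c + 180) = (c - 3)/(c + 6)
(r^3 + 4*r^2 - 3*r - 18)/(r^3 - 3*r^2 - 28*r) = (-r^3 - 4*r^2 + 3*r + 18)/(r*(-r^2 + 3*r + 28))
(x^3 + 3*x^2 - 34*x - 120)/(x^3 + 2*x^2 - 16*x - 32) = (x^2 - x - 30)/(x^2 - 2*x - 8)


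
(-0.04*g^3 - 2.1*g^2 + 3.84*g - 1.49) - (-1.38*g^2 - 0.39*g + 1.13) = -0.04*g^3 - 0.72*g^2 + 4.23*g - 2.62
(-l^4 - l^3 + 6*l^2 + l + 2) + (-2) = -l^4 - l^3 + 6*l^2 + l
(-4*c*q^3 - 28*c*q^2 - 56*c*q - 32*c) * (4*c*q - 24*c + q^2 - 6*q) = -16*c^2*q^4 - 16*c^2*q^3 + 448*c^2*q^2 + 1216*c^2*q + 768*c^2 - 4*c*q^5 - 4*c*q^4 + 112*c*q^3 + 304*c*q^2 + 192*c*q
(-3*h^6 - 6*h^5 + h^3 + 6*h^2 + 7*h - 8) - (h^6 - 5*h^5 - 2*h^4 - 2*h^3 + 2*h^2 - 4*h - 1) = -4*h^6 - h^5 + 2*h^4 + 3*h^3 + 4*h^2 + 11*h - 7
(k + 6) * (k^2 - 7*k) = k^3 - k^2 - 42*k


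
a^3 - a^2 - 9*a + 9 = (a - 3)*(a - 1)*(a + 3)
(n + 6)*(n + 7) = n^2 + 13*n + 42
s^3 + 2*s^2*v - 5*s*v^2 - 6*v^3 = (s - 2*v)*(s + v)*(s + 3*v)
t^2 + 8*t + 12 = (t + 2)*(t + 6)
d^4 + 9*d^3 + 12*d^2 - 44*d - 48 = (d - 2)*(d + 1)*(d + 4)*(d + 6)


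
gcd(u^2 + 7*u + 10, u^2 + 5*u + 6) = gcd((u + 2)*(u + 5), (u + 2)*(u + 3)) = u + 2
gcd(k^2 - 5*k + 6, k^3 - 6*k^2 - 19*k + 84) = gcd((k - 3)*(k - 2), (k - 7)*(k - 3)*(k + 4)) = k - 3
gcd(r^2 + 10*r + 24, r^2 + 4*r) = r + 4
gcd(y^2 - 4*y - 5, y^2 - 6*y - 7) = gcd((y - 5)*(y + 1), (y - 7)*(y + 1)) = y + 1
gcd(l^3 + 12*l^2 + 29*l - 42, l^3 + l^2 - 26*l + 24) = l^2 + 5*l - 6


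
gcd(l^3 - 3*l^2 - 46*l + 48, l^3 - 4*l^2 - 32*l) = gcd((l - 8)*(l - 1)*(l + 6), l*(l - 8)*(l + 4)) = l - 8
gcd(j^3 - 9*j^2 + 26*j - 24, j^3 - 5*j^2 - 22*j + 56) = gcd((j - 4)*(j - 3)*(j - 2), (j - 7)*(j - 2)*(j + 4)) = j - 2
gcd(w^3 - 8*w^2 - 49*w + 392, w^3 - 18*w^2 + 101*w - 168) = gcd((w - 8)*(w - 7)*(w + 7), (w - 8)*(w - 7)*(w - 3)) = w^2 - 15*w + 56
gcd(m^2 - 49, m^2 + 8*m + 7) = m + 7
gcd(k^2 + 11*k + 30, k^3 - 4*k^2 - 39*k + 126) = k + 6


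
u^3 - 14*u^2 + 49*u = u*(u - 7)^2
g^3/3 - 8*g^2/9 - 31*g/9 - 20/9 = (g/3 + 1/3)*(g - 5)*(g + 4/3)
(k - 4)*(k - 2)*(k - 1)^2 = k^4 - 8*k^3 + 21*k^2 - 22*k + 8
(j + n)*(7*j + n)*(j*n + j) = 7*j^3*n + 7*j^3 + 8*j^2*n^2 + 8*j^2*n + j*n^3 + j*n^2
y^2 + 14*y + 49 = (y + 7)^2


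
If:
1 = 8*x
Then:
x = 1/8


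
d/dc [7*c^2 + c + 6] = 14*c + 1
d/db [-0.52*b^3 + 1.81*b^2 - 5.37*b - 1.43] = -1.56*b^2 + 3.62*b - 5.37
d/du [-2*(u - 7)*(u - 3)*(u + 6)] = -6*u^2 + 16*u + 78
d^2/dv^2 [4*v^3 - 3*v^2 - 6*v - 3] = 24*v - 6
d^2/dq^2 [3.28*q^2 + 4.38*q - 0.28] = 6.56000000000000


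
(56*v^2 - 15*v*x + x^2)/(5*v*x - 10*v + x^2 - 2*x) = (56*v^2 - 15*v*x + x^2)/(5*v*x - 10*v + x^2 - 2*x)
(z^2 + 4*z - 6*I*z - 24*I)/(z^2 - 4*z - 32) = (z - 6*I)/(z - 8)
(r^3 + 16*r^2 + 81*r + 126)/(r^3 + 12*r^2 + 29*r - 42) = (r + 3)/(r - 1)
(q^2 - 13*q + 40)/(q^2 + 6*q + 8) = (q^2 - 13*q + 40)/(q^2 + 6*q + 8)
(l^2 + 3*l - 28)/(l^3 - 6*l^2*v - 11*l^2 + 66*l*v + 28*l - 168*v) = (-l - 7)/(-l^2 + 6*l*v + 7*l - 42*v)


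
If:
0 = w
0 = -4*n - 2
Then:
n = -1/2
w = 0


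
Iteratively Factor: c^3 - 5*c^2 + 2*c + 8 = (c + 1)*(c^2 - 6*c + 8) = (c - 2)*(c + 1)*(c - 4)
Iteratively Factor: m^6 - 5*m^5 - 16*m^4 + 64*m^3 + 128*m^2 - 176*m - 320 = (m - 2)*(m^5 - 3*m^4 - 22*m^3 + 20*m^2 + 168*m + 160) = (m - 2)*(m + 2)*(m^4 - 5*m^3 - 12*m^2 + 44*m + 80) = (m - 5)*(m - 2)*(m + 2)*(m^3 - 12*m - 16) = (m - 5)*(m - 2)*(m + 2)^2*(m^2 - 2*m - 8) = (m - 5)*(m - 2)*(m + 2)^3*(m - 4)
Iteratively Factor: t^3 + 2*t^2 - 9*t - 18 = (t + 3)*(t^2 - t - 6) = (t + 2)*(t + 3)*(t - 3)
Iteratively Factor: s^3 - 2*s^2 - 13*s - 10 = (s + 2)*(s^2 - 4*s - 5) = (s + 1)*(s + 2)*(s - 5)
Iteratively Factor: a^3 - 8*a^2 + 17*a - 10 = (a - 2)*(a^2 - 6*a + 5) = (a - 5)*(a - 2)*(a - 1)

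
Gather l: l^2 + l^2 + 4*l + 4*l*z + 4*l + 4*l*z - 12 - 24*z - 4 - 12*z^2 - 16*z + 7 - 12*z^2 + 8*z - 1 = 2*l^2 + l*(8*z + 8) - 24*z^2 - 32*z - 10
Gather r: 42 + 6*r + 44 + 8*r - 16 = 14*r + 70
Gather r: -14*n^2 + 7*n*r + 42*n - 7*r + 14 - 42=-14*n^2 + 42*n + r*(7*n - 7) - 28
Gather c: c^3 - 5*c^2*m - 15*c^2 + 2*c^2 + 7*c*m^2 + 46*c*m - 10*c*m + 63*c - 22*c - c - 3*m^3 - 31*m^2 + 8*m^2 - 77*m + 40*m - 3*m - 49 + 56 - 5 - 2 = c^3 + c^2*(-5*m - 13) + c*(7*m^2 + 36*m + 40) - 3*m^3 - 23*m^2 - 40*m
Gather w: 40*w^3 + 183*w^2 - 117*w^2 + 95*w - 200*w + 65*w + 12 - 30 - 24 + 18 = 40*w^3 + 66*w^2 - 40*w - 24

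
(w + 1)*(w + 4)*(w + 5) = w^3 + 10*w^2 + 29*w + 20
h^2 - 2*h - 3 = (h - 3)*(h + 1)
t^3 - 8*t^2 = t^2*(t - 8)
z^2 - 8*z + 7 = (z - 7)*(z - 1)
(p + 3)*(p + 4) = p^2 + 7*p + 12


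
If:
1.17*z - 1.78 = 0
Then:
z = 1.52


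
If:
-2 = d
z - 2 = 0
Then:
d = -2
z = 2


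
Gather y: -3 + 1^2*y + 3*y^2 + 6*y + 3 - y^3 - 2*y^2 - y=-y^3 + y^2 + 6*y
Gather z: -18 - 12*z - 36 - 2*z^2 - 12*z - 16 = -2*z^2 - 24*z - 70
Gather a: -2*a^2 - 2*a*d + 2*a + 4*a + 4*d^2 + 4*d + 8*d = -2*a^2 + a*(6 - 2*d) + 4*d^2 + 12*d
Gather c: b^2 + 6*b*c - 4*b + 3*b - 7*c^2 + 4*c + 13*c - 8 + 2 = b^2 - b - 7*c^2 + c*(6*b + 17) - 6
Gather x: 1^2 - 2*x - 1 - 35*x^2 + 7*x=-35*x^2 + 5*x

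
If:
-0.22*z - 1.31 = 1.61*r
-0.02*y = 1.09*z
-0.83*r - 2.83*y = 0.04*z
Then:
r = -0.81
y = 0.24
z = -0.00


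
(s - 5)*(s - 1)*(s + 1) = s^3 - 5*s^2 - s + 5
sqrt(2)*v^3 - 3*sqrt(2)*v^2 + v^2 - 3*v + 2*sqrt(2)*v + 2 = (v - 2)*(v - 1)*(sqrt(2)*v + 1)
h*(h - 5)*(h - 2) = h^3 - 7*h^2 + 10*h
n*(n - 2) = n^2 - 2*n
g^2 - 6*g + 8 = (g - 4)*(g - 2)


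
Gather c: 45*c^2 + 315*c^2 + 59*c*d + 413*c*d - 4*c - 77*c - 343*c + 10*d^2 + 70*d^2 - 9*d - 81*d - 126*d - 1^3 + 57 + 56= 360*c^2 + c*(472*d - 424) + 80*d^2 - 216*d + 112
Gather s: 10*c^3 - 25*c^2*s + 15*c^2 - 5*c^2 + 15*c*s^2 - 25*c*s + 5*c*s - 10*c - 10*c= 10*c^3 + 10*c^2 + 15*c*s^2 - 20*c + s*(-25*c^2 - 20*c)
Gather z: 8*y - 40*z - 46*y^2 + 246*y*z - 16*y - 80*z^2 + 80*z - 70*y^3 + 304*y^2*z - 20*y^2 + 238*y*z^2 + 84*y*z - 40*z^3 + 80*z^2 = -70*y^3 - 66*y^2 + 238*y*z^2 - 8*y - 40*z^3 + z*(304*y^2 + 330*y + 40)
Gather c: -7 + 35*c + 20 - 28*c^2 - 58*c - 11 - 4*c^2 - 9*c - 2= -32*c^2 - 32*c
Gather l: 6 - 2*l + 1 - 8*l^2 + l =-8*l^2 - l + 7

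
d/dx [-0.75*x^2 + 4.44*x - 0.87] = 4.44 - 1.5*x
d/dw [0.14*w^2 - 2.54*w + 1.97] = 0.28*w - 2.54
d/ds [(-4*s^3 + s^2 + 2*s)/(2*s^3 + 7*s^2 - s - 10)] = 5*(-6*s^4 + 21*s^2 - 4*s - 4)/(4*s^6 + 28*s^5 + 45*s^4 - 54*s^3 - 139*s^2 + 20*s + 100)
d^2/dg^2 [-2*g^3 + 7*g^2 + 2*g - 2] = 14 - 12*g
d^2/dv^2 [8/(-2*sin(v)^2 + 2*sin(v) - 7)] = 16*(8*sin(v)^4 - 6*sin(v)^3 - 38*sin(v)^2 + 19*sin(v) + 10)/(-2*sin(v) - cos(2*v) + 8)^3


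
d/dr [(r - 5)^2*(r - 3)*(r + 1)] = 4*r^3 - 36*r^2 + 84*r - 20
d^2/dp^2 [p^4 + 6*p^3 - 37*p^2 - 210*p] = 12*p^2 + 36*p - 74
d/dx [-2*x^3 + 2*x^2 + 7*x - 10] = -6*x^2 + 4*x + 7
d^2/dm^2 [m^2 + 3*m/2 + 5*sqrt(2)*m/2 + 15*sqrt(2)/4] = 2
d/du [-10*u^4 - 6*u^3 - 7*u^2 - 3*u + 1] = -40*u^3 - 18*u^2 - 14*u - 3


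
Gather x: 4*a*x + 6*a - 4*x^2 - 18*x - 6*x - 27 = 6*a - 4*x^2 + x*(4*a - 24) - 27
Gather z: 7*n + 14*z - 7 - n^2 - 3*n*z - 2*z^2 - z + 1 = -n^2 + 7*n - 2*z^2 + z*(13 - 3*n) - 6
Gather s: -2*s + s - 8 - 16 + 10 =-s - 14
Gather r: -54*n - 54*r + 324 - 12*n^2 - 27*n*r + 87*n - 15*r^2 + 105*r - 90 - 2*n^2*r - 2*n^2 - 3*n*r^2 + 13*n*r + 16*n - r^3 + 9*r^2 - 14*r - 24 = -14*n^2 + 49*n - r^3 + r^2*(-3*n - 6) + r*(-2*n^2 - 14*n + 37) + 210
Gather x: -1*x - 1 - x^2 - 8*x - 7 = -x^2 - 9*x - 8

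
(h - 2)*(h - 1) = h^2 - 3*h + 2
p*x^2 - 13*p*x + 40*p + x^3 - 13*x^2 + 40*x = (p + x)*(x - 8)*(x - 5)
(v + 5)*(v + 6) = v^2 + 11*v + 30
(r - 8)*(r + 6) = r^2 - 2*r - 48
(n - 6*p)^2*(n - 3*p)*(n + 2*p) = n^4 - 13*n^3*p + 42*n^2*p^2 + 36*n*p^3 - 216*p^4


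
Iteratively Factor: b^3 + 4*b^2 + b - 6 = (b + 2)*(b^2 + 2*b - 3) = (b - 1)*(b + 2)*(b + 3)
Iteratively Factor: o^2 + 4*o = (o)*(o + 4)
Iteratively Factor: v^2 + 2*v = (v + 2)*(v)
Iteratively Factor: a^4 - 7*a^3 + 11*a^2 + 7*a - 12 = (a - 4)*(a^3 - 3*a^2 - a + 3) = (a - 4)*(a - 1)*(a^2 - 2*a - 3) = (a - 4)*(a - 1)*(a + 1)*(a - 3)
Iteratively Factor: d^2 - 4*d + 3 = (d - 1)*(d - 3)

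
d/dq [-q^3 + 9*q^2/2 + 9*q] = -3*q^2 + 9*q + 9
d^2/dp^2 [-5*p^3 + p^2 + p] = 2 - 30*p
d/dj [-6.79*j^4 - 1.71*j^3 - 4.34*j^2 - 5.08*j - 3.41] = -27.16*j^3 - 5.13*j^2 - 8.68*j - 5.08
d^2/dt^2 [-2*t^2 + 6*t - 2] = -4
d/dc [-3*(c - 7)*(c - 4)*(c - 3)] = -9*c^2 + 84*c - 183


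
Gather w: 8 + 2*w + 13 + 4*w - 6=6*w + 15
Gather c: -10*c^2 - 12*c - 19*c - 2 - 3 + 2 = -10*c^2 - 31*c - 3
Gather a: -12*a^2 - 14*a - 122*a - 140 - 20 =-12*a^2 - 136*a - 160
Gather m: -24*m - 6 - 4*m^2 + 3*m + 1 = -4*m^2 - 21*m - 5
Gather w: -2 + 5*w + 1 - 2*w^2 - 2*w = -2*w^2 + 3*w - 1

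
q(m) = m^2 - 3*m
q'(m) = 2*m - 3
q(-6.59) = 63.20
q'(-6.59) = -16.18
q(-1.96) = 9.72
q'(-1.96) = -6.92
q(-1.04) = 4.20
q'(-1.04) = -5.08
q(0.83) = -1.80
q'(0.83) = -1.34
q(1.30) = -2.21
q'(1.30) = -0.40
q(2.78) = -0.61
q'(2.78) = 2.56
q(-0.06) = 0.18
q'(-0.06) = -3.12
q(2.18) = -1.79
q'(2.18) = 1.36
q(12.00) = 108.00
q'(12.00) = 21.00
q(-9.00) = 108.00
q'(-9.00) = -21.00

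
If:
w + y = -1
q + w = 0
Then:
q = y + 1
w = -y - 1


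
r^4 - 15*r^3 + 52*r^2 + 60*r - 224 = (r - 8)*(r - 7)*(r - 2)*(r + 2)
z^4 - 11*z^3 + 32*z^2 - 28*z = z*(z - 7)*(z - 2)^2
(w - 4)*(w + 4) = w^2 - 16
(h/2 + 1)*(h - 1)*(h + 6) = h^3/2 + 7*h^2/2 + 2*h - 6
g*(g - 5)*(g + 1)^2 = g^4 - 3*g^3 - 9*g^2 - 5*g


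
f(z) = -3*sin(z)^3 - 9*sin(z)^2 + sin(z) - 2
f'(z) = -9*sin(z)^2*cos(z) - 18*sin(z)*cos(z) + cos(z)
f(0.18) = -2.13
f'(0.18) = -2.47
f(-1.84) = -8.64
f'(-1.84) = -2.66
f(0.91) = -8.30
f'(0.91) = -11.55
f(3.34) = -2.52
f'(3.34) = -4.12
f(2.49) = -5.37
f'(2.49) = 10.52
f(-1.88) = -8.53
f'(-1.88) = -3.04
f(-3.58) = -3.43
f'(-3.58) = 7.48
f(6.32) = -1.98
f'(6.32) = 0.33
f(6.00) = -2.92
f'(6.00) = 5.11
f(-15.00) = -5.63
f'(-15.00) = -6.76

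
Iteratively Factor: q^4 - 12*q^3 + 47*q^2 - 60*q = (q - 3)*(q^3 - 9*q^2 + 20*q) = q*(q - 3)*(q^2 - 9*q + 20) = q*(q - 4)*(q - 3)*(q - 5)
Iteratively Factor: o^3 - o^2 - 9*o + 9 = (o - 3)*(o^2 + 2*o - 3) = (o - 3)*(o + 3)*(o - 1)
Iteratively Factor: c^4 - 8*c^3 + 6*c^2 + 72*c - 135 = (c - 3)*(c^3 - 5*c^2 - 9*c + 45) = (c - 5)*(c - 3)*(c^2 - 9) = (c - 5)*(c - 3)^2*(c + 3)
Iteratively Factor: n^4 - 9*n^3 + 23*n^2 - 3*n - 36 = (n - 4)*(n^3 - 5*n^2 + 3*n + 9) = (n - 4)*(n + 1)*(n^2 - 6*n + 9) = (n - 4)*(n - 3)*(n + 1)*(n - 3)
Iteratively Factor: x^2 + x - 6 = (x - 2)*(x + 3)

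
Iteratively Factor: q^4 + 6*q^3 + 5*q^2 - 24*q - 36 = (q - 2)*(q^3 + 8*q^2 + 21*q + 18) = (q - 2)*(q + 3)*(q^2 + 5*q + 6) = (q - 2)*(q + 3)^2*(q + 2)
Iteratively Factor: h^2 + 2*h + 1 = (h + 1)*(h + 1)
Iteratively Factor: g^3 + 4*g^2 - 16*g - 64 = (g - 4)*(g^2 + 8*g + 16) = (g - 4)*(g + 4)*(g + 4)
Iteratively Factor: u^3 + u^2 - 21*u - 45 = (u + 3)*(u^2 - 2*u - 15) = (u + 3)^2*(u - 5)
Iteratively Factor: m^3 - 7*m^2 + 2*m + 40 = (m - 5)*(m^2 - 2*m - 8) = (m - 5)*(m - 4)*(m + 2)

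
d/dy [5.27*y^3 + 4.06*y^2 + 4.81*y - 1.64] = 15.81*y^2 + 8.12*y + 4.81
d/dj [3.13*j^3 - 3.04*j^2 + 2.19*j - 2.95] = 9.39*j^2 - 6.08*j + 2.19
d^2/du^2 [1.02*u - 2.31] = 0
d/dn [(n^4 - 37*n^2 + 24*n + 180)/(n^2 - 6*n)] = 2*(n^5 - 9*n^4 + 99*n^2 - 180*n + 540)/(n^2*(n^2 - 12*n + 36))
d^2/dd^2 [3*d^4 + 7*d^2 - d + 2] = 36*d^2 + 14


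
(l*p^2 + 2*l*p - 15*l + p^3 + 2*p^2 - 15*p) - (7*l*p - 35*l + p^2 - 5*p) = l*p^2 - 5*l*p + 20*l + p^3 + p^2 - 10*p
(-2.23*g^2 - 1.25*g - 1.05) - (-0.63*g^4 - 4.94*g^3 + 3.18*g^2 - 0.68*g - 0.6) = 0.63*g^4 + 4.94*g^3 - 5.41*g^2 - 0.57*g - 0.45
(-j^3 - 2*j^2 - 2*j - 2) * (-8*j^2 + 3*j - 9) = 8*j^5 + 13*j^4 + 19*j^3 + 28*j^2 + 12*j + 18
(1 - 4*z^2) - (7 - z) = -4*z^2 + z - 6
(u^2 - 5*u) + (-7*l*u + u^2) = -7*l*u + 2*u^2 - 5*u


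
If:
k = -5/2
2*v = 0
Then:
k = -5/2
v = 0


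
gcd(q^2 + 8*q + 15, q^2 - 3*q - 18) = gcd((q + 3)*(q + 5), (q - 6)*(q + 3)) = q + 3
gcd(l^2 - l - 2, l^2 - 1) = l + 1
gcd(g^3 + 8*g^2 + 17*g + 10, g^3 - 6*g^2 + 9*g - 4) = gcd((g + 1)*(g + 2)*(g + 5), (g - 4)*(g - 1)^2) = 1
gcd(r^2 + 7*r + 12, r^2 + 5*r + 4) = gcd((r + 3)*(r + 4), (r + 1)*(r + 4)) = r + 4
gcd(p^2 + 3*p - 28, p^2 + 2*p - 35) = p + 7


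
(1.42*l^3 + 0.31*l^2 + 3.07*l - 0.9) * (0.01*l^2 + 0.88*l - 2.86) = 0.0142*l^5 + 1.2527*l^4 - 3.7577*l^3 + 1.806*l^2 - 9.5722*l + 2.574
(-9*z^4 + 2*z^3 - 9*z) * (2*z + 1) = -18*z^5 - 5*z^4 + 2*z^3 - 18*z^2 - 9*z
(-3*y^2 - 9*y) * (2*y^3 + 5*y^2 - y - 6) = -6*y^5 - 33*y^4 - 42*y^3 + 27*y^2 + 54*y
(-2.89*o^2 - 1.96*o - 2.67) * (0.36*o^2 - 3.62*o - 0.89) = -1.0404*o^4 + 9.7562*o^3 + 8.7061*o^2 + 11.4098*o + 2.3763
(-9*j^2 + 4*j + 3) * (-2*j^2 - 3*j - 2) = 18*j^4 + 19*j^3 - 17*j - 6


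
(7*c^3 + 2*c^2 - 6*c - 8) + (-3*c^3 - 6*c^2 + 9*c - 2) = 4*c^3 - 4*c^2 + 3*c - 10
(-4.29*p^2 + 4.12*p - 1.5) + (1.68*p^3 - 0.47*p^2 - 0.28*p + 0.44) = 1.68*p^3 - 4.76*p^2 + 3.84*p - 1.06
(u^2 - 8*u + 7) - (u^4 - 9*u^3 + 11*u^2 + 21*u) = -u^4 + 9*u^3 - 10*u^2 - 29*u + 7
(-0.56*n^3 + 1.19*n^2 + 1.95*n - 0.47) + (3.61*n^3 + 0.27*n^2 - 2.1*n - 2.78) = 3.05*n^3 + 1.46*n^2 - 0.15*n - 3.25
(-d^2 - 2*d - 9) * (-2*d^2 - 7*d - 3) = 2*d^4 + 11*d^3 + 35*d^2 + 69*d + 27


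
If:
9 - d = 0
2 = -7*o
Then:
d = 9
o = -2/7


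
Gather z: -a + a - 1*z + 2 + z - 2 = 0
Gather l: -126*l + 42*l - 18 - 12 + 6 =-84*l - 24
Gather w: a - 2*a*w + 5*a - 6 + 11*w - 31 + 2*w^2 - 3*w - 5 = 6*a + 2*w^2 + w*(8 - 2*a) - 42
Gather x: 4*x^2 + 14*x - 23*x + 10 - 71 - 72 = 4*x^2 - 9*x - 133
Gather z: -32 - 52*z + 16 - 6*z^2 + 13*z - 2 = -6*z^2 - 39*z - 18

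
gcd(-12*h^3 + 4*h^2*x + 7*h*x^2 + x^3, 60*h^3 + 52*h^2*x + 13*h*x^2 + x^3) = 12*h^2 + 8*h*x + x^2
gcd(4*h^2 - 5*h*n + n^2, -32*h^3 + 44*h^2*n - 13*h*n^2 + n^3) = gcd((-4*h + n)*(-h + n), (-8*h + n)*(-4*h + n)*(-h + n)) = 4*h^2 - 5*h*n + n^2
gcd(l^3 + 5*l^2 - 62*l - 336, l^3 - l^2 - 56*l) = l^2 - l - 56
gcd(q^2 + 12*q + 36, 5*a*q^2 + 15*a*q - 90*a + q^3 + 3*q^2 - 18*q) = q + 6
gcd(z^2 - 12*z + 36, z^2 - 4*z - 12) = z - 6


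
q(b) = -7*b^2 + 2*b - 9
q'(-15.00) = 212.00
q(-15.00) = -1614.00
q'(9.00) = -124.00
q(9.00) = -558.00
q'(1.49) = -18.86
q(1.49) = -21.56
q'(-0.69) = 11.66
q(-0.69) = -13.71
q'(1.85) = -23.90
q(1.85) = -29.26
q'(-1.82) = 27.48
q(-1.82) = -35.83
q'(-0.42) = 7.88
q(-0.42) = -11.07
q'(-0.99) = 15.86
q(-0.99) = -17.84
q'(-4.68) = 67.52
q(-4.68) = -171.68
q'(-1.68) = 25.52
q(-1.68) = -32.12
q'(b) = 2 - 14*b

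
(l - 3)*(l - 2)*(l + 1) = l^3 - 4*l^2 + l + 6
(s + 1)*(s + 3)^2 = s^3 + 7*s^2 + 15*s + 9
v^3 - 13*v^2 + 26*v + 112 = (v - 8)*(v - 7)*(v + 2)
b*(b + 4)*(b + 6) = b^3 + 10*b^2 + 24*b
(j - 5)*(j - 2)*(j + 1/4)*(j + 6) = j^4 - 3*j^3/4 - 129*j^2/4 + 52*j + 15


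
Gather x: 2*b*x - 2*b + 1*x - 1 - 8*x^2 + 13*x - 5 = -2*b - 8*x^2 + x*(2*b + 14) - 6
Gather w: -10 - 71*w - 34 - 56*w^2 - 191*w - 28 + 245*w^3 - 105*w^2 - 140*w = 245*w^3 - 161*w^2 - 402*w - 72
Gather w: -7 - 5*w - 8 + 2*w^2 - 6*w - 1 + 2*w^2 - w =4*w^2 - 12*w - 16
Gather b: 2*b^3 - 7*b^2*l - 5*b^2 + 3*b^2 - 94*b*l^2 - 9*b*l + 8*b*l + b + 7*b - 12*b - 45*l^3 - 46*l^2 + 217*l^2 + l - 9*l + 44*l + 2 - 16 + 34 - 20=2*b^3 + b^2*(-7*l - 2) + b*(-94*l^2 - l - 4) - 45*l^3 + 171*l^2 + 36*l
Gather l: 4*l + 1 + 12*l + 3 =16*l + 4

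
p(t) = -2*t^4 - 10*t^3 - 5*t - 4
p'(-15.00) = 20245.00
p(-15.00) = -67429.00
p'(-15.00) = 20245.00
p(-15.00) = -67429.00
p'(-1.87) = -57.59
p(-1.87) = 46.29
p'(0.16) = -5.80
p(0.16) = -4.84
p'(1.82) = -152.60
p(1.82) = -95.33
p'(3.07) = -519.22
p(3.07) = -486.35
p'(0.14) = -5.61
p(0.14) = -4.73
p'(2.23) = -242.90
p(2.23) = -175.51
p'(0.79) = -27.67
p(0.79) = -13.66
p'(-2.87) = -62.99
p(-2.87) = 111.06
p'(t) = -8*t^3 - 30*t^2 - 5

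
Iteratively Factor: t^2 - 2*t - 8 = (t + 2)*(t - 4)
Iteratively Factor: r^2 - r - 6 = (r + 2)*(r - 3)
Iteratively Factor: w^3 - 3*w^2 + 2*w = (w - 2)*(w^2 - w) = (w - 2)*(w - 1)*(w)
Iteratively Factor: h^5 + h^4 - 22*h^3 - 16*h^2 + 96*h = (h - 4)*(h^4 + 5*h^3 - 2*h^2 - 24*h) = (h - 4)*(h + 4)*(h^3 + h^2 - 6*h) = (h - 4)*(h + 3)*(h + 4)*(h^2 - 2*h) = h*(h - 4)*(h + 3)*(h + 4)*(h - 2)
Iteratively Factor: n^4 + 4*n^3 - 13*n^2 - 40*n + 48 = (n + 4)*(n^3 - 13*n + 12) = (n - 1)*(n + 4)*(n^2 + n - 12) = (n - 1)*(n + 4)^2*(n - 3)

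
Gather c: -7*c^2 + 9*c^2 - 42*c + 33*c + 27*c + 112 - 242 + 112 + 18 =2*c^2 + 18*c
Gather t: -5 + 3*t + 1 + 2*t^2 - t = 2*t^2 + 2*t - 4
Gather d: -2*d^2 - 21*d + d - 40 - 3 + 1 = -2*d^2 - 20*d - 42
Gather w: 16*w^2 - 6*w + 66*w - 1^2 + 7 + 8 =16*w^2 + 60*w + 14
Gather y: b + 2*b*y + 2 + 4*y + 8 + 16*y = b + y*(2*b + 20) + 10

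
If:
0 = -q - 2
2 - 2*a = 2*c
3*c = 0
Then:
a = 1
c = 0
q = -2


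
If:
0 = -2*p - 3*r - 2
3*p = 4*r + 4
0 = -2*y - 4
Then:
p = 4/17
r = -14/17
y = -2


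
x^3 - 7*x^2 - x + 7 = (x - 7)*(x - 1)*(x + 1)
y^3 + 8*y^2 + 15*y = y*(y + 3)*(y + 5)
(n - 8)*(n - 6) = n^2 - 14*n + 48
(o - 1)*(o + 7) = o^2 + 6*o - 7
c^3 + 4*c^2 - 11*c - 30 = (c - 3)*(c + 2)*(c + 5)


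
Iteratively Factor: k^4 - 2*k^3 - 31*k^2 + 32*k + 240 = (k + 4)*(k^3 - 6*k^2 - 7*k + 60) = (k - 4)*(k + 4)*(k^2 - 2*k - 15) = (k - 4)*(k + 3)*(k + 4)*(k - 5)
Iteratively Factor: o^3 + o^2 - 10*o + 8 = (o - 1)*(o^2 + 2*o - 8) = (o - 1)*(o + 4)*(o - 2)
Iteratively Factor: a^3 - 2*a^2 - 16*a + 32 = (a - 2)*(a^2 - 16) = (a - 2)*(a + 4)*(a - 4)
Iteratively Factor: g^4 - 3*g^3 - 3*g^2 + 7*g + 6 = (g - 3)*(g^3 - 3*g - 2) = (g - 3)*(g + 1)*(g^2 - g - 2) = (g - 3)*(g + 1)^2*(g - 2)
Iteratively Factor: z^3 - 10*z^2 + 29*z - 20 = (z - 1)*(z^2 - 9*z + 20) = (z - 4)*(z - 1)*(z - 5)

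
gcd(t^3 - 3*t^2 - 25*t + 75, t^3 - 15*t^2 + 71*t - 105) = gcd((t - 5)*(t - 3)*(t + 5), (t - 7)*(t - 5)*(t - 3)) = t^2 - 8*t + 15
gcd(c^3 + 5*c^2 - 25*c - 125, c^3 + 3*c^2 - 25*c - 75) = c^2 - 25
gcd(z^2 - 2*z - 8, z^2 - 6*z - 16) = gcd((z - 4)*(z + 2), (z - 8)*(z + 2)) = z + 2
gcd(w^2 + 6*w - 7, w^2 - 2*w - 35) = 1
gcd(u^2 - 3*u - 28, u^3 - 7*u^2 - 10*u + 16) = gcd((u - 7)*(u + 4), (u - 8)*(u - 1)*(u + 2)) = 1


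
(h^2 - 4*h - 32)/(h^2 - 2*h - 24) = (h - 8)/(h - 6)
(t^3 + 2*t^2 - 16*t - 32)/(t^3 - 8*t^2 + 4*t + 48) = (t + 4)/(t - 6)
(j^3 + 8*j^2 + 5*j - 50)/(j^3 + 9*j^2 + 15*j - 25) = (j - 2)/(j - 1)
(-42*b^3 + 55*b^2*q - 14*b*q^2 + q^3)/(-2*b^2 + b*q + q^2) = (42*b^2 - 13*b*q + q^2)/(2*b + q)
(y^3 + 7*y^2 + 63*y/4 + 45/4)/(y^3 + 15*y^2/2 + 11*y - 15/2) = (4*y^2 + 16*y + 15)/(2*(2*y^2 + 9*y - 5))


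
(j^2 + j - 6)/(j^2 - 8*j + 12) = (j + 3)/(j - 6)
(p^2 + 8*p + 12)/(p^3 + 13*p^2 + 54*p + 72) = (p + 2)/(p^2 + 7*p + 12)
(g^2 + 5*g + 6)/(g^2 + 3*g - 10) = (g^2 + 5*g + 6)/(g^2 + 3*g - 10)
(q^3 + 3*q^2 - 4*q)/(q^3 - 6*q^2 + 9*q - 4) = q*(q + 4)/(q^2 - 5*q + 4)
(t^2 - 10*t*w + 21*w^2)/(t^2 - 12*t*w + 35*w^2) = (t - 3*w)/(t - 5*w)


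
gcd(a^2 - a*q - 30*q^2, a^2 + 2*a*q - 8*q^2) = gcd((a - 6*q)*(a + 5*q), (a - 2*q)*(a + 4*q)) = 1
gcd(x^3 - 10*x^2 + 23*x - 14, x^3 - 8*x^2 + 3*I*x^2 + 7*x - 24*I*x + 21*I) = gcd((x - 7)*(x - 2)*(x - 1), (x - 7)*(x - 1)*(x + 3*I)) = x^2 - 8*x + 7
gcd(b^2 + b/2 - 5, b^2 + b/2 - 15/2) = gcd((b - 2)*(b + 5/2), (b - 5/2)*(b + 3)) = 1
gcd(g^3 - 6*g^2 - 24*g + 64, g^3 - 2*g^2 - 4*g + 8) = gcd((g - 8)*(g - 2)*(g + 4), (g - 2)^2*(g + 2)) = g - 2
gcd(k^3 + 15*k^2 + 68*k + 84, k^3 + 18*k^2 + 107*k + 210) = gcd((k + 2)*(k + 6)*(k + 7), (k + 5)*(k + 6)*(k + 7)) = k^2 + 13*k + 42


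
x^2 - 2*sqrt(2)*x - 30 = (x - 5*sqrt(2))*(x + 3*sqrt(2))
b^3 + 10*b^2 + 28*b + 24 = (b + 2)^2*(b + 6)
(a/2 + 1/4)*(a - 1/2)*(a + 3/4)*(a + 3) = a^4/2 + 15*a^3/8 + a^2 - 15*a/32 - 9/32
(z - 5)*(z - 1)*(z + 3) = z^3 - 3*z^2 - 13*z + 15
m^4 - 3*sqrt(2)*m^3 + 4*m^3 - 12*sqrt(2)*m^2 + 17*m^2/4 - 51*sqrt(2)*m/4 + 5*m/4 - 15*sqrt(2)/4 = (m + 1/2)*(m + 1)*(m + 5/2)*(m - 3*sqrt(2))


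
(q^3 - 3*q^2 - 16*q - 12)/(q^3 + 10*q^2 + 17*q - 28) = (q^3 - 3*q^2 - 16*q - 12)/(q^3 + 10*q^2 + 17*q - 28)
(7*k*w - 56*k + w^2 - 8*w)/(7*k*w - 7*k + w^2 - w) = (w - 8)/(w - 1)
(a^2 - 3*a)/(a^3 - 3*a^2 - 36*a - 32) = a*(3 - a)/(-a^3 + 3*a^2 + 36*a + 32)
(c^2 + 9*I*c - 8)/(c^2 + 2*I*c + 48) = (c + I)/(c - 6*I)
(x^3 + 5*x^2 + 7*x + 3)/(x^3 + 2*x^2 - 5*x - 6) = (x + 1)/(x - 2)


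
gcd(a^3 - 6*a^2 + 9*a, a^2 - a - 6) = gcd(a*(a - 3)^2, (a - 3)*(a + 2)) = a - 3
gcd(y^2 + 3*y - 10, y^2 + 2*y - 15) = y + 5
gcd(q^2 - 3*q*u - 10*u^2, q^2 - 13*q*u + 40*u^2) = q - 5*u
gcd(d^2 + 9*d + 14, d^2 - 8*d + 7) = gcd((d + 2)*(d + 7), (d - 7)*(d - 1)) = 1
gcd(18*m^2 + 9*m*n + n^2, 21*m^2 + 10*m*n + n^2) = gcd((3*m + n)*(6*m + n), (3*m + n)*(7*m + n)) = 3*m + n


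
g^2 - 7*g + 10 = (g - 5)*(g - 2)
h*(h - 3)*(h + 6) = h^3 + 3*h^2 - 18*h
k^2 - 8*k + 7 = (k - 7)*(k - 1)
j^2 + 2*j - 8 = (j - 2)*(j + 4)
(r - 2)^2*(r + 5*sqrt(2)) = r^3 - 4*r^2 + 5*sqrt(2)*r^2 - 20*sqrt(2)*r + 4*r + 20*sqrt(2)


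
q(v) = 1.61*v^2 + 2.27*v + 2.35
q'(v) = 3.22*v + 2.27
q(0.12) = 2.65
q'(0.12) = 2.66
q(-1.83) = 3.59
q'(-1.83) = -3.62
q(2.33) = 16.38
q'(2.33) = 9.77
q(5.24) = 58.45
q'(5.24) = 19.14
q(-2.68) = 7.83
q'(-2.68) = -6.36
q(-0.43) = 1.67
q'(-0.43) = 0.89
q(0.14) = 2.70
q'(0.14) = 2.72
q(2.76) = 20.88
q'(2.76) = 11.16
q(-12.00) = 206.95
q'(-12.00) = -36.37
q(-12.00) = 206.95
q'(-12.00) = -36.37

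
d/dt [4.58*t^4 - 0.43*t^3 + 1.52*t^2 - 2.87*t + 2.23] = 18.32*t^3 - 1.29*t^2 + 3.04*t - 2.87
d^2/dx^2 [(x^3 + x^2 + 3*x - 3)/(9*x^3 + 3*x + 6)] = 2*(9*x^6 + 72*x^5 - 207*x^4 - 50*x^3 - 129*x^2 + 66*x - 5)/(3*(27*x^9 + 27*x^7 + 54*x^6 + 9*x^5 + 36*x^4 + 37*x^3 + 6*x^2 + 12*x + 8))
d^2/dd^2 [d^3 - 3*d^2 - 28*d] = 6*d - 6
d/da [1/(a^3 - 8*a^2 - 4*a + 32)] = (-3*a^2 + 16*a + 4)/(a^3 - 8*a^2 - 4*a + 32)^2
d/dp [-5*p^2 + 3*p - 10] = 3 - 10*p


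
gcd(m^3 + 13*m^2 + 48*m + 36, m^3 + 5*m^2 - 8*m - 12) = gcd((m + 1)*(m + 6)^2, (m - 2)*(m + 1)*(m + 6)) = m^2 + 7*m + 6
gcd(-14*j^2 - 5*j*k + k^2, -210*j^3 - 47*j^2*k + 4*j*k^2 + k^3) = 7*j - k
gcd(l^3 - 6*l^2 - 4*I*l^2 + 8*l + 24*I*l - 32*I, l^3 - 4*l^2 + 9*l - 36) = l - 4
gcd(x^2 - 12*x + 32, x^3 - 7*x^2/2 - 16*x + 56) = x - 4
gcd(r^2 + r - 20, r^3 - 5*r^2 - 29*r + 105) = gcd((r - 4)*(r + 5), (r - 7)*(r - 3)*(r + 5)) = r + 5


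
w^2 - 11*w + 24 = (w - 8)*(w - 3)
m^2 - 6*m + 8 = (m - 4)*(m - 2)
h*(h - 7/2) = h^2 - 7*h/2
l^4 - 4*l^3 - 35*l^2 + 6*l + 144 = (l - 8)*(l - 2)*(l + 3)^2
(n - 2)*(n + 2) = n^2 - 4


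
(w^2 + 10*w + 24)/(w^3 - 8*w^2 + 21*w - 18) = (w^2 + 10*w + 24)/(w^3 - 8*w^2 + 21*w - 18)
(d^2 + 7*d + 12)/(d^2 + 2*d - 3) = (d + 4)/(d - 1)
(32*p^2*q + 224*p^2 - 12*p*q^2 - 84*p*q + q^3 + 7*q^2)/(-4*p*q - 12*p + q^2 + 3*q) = (-8*p*q - 56*p + q^2 + 7*q)/(q + 3)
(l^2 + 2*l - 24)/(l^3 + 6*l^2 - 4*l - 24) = (l - 4)/(l^2 - 4)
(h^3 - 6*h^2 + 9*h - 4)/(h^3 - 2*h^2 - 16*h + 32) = (h^2 - 2*h + 1)/(h^2 + 2*h - 8)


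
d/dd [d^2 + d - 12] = 2*d + 1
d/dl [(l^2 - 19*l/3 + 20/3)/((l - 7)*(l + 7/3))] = (15*l^2 - 414*l + 1211)/(9*l^4 - 84*l^3 - 98*l^2 + 1372*l + 2401)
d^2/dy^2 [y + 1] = 0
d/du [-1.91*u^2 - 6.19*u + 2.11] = -3.82*u - 6.19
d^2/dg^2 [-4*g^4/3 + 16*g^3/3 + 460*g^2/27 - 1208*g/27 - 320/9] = -16*g^2 + 32*g + 920/27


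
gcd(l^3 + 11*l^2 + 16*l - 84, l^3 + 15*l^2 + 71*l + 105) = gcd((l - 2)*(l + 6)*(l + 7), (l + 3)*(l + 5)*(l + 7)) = l + 7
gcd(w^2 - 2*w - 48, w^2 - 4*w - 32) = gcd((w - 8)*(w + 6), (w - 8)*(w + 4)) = w - 8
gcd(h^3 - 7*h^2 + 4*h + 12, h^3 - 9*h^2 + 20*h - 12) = h^2 - 8*h + 12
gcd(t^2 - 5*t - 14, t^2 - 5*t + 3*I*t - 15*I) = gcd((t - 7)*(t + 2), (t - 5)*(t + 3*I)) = 1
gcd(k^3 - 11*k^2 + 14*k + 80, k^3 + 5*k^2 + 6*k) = k + 2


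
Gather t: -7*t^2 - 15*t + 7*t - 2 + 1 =-7*t^2 - 8*t - 1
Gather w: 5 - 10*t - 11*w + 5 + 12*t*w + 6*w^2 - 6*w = -10*t + 6*w^2 + w*(12*t - 17) + 10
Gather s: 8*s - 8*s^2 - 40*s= -8*s^2 - 32*s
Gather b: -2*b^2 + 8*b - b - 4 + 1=-2*b^2 + 7*b - 3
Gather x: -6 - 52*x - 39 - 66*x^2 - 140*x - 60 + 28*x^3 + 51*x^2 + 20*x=28*x^3 - 15*x^2 - 172*x - 105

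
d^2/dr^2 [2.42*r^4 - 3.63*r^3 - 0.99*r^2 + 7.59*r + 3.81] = 29.04*r^2 - 21.78*r - 1.98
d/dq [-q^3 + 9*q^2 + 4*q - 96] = -3*q^2 + 18*q + 4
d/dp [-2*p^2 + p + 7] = 1 - 4*p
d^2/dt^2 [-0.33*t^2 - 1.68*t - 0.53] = -0.660000000000000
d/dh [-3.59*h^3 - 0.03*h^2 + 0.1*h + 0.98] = -10.77*h^2 - 0.06*h + 0.1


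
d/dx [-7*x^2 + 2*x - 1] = 2 - 14*x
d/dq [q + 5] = 1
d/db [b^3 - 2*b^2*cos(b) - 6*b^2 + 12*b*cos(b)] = 2*b^2*sin(b) + 3*b^2 - 12*b*sin(b) - 4*b*cos(b) - 12*b + 12*cos(b)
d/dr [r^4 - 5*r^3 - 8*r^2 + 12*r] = 4*r^3 - 15*r^2 - 16*r + 12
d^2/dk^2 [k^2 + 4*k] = 2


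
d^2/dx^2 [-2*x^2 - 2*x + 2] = -4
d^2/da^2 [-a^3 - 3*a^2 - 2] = -6*a - 6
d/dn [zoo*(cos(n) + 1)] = zoo*sin(n)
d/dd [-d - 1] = -1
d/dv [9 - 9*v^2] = -18*v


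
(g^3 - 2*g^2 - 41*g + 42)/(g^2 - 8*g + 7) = g + 6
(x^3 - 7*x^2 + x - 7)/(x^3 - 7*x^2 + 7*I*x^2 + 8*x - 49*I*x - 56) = (x + I)/(x + 8*I)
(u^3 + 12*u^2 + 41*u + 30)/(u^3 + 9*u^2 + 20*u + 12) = (u + 5)/(u + 2)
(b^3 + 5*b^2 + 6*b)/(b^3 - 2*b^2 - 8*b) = (b + 3)/(b - 4)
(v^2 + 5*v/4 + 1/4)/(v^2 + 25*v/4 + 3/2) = (v + 1)/(v + 6)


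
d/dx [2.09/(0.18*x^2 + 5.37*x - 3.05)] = (-0.7524*x - 11.2233)/(0.18*x^2 + 5.37*x - 3.05)^2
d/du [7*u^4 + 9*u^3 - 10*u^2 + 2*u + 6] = 28*u^3 + 27*u^2 - 20*u + 2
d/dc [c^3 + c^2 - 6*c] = 3*c^2 + 2*c - 6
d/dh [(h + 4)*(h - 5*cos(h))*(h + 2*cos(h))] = -(h + 4)*(h - 5*cos(h))*(2*sin(h) - 1) + (h + 4)*(h + 2*cos(h))*(5*sin(h) + 1) + (h - 5*cos(h))*(h + 2*cos(h))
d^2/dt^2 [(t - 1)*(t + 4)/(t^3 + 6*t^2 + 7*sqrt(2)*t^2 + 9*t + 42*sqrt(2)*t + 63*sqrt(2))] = 2*(t^4 + 3*t^3 - 63*sqrt(2)*t^2 - 24*t^2 - 476*sqrt(2)*t - 342*t - 2094 - 357*sqrt(2))/(t^7 + 12*t^6 + 21*sqrt(2)*t^6 + 348*t^5 + 252*sqrt(2)*t^5 + 1820*sqrt(2)*t^4 + 3636*t^4 + 10500*sqrt(2)*t^3 + 15957*t^3 + 31752*t^2 + 38745*sqrt(2)*t^2 + 23814*t + 74088*sqrt(2)*t + 55566*sqrt(2))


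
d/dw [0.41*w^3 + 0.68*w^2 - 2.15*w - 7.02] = 1.23*w^2 + 1.36*w - 2.15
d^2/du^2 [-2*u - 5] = 0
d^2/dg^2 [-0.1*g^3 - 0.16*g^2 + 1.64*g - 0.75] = -0.6*g - 0.32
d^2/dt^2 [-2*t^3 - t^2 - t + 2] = -12*t - 2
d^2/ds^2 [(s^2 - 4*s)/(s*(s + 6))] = -20/(s^3 + 18*s^2 + 108*s + 216)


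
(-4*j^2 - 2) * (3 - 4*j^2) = 16*j^4 - 4*j^2 - 6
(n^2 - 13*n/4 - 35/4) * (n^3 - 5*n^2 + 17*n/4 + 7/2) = n^5 - 33*n^4/4 + 47*n^3/4 + 535*n^2/16 - 777*n/16 - 245/8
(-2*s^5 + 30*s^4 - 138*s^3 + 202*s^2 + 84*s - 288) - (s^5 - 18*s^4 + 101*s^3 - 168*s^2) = -3*s^5 + 48*s^4 - 239*s^3 + 370*s^2 + 84*s - 288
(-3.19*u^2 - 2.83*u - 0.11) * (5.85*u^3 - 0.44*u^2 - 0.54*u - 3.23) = -18.6615*u^5 - 15.1519*u^4 + 2.3243*u^3 + 11.8803*u^2 + 9.2003*u + 0.3553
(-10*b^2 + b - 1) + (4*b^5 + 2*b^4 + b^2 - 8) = 4*b^5 + 2*b^4 - 9*b^2 + b - 9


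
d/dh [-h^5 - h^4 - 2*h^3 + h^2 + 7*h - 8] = -5*h^4 - 4*h^3 - 6*h^2 + 2*h + 7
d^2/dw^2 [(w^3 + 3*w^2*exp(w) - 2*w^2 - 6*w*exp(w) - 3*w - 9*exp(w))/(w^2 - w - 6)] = (3*w^3*exp(w) + 15*w^2*exp(w) + 30*w*exp(w) + 18*exp(w) + 4)/(w^3 + 6*w^2 + 12*w + 8)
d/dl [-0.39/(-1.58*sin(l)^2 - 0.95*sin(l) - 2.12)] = -(1.2324*sin(l) + 0.3705)*cos(l)/(1.58*sin(l)^2 + 0.95*sin(l) + 2.12)^2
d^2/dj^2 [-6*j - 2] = 0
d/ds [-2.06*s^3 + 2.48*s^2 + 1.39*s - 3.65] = -6.18*s^2 + 4.96*s + 1.39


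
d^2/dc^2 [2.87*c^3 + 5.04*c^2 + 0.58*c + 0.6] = 17.22*c + 10.08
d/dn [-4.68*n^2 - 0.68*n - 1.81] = -9.36*n - 0.68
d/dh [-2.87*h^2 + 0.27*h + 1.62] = 0.27 - 5.74*h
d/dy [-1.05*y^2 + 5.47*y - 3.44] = 5.47 - 2.1*y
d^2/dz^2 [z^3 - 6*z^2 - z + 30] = 6*z - 12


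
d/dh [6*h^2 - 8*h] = 12*h - 8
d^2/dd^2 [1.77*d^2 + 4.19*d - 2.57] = 3.54000000000000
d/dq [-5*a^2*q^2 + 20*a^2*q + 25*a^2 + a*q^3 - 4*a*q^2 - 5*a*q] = a*(-10*a*q + 20*a + 3*q^2 - 8*q - 5)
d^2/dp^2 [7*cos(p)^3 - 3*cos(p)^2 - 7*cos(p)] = 7*cos(p)/4 + 6*cos(2*p) - 63*cos(3*p)/4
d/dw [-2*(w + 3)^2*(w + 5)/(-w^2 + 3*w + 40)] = 2*(w^2 - 16*w - 57)/(w^2 - 16*w + 64)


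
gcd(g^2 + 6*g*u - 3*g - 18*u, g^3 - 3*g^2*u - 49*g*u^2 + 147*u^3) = 1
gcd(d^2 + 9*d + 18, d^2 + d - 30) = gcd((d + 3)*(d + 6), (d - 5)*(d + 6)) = d + 6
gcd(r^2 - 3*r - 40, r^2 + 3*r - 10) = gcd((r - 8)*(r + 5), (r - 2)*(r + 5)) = r + 5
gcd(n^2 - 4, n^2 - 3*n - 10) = n + 2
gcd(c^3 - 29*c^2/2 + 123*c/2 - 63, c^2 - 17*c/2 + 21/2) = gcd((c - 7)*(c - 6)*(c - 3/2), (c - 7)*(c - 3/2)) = c^2 - 17*c/2 + 21/2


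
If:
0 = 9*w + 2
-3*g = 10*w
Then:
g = 20/27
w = -2/9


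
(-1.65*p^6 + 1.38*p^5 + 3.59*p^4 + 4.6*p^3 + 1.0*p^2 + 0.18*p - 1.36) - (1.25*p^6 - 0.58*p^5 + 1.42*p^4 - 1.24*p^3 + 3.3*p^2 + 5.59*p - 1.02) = -2.9*p^6 + 1.96*p^5 + 2.17*p^4 + 5.84*p^3 - 2.3*p^2 - 5.41*p - 0.34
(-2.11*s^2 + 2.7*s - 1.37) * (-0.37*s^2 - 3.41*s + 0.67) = 0.7807*s^4 + 6.1961*s^3 - 10.1138*s^2 + 6.4807*s - 0.9179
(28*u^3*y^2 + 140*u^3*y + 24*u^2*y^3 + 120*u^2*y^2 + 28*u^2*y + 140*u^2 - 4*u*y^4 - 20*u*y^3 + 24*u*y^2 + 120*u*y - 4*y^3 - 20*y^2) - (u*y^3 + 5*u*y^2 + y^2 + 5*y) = 28*u^3*y^2 + 140*u^3*y + 24*u^2*y^3 + 120*u^2*y^2 + 28*u^2*y + 140*u^2 - 4*u*y^4 - 21*u*y^3 + 19*u*y^2 + 120*u*y - 4*y^3 - 21*y^2 - 5*y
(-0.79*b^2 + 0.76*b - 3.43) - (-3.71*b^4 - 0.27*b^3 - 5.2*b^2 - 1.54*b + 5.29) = 3.71*b^4 + 0.27*b^3 + 4.41*b^2 + 2.3*b - 8.72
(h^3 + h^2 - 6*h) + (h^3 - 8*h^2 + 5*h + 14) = 2*h^3 - 7*h^2 - h + 14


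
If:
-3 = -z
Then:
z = 3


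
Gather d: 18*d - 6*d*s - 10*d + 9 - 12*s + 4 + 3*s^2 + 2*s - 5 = d*(8 - 6*s) + 3*s^2 - 10*s + 8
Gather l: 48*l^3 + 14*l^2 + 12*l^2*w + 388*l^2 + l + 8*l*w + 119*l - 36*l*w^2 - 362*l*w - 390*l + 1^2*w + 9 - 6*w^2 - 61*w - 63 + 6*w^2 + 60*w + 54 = 48*l^3 + l^2*(12*w + 402) + l*(-36*w^2 - 354*w - 270)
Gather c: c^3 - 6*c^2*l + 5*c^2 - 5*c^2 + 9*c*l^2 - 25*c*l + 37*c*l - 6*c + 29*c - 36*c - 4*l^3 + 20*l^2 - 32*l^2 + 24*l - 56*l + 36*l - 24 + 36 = c^3 - 6*c^2*l + c*(9*l^2 + 12*l - 13) - 4*l^3 - 12*l^2 + 4*l + 12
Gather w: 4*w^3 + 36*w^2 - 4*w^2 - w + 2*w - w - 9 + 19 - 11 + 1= 4*w^3 + 32*w^2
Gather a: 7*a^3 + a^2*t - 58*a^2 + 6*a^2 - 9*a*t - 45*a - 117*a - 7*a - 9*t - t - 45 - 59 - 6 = 7*a^3 + a^2*(t - 52) + a*(-9*t - 169) - 10*t - 110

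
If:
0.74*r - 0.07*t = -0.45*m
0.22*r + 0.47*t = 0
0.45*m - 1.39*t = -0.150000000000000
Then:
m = -2.11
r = 1.23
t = -0.57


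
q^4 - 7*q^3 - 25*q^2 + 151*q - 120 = (q - 8)*(q - 3)*(q - 1)*(q + 5)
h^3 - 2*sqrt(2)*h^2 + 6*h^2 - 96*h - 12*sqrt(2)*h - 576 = (h + 6)*(h - 8*sqrt(2))*(h + 6*sqrt(2))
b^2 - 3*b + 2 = (b - 2)*(b - 1)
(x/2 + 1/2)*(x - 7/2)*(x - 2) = x^3/2 - 9*x^2/4 + 3*x/4 + 7/2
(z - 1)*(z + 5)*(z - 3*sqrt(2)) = z^3 - 3*sqrt(2)*z^2 + 4*z^2 - 12*sqrt(2)*z - 5*z + 15*sqrt(2)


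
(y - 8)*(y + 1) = y^2 - 7*y - 8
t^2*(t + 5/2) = t^3 + 5*t^2/2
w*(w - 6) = w^2 - 6*w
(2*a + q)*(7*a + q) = 14*a^2 + 9*a*q + q^2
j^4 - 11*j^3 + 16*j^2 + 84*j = j*(j - 7)*(j - 6)*(j + 2)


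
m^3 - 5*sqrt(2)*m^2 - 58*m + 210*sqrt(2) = (m - 7*sqrt(2))*(m - 3*sqrt(2))*(m + 5*sqrt(2))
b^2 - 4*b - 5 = (b - 5)*(b + 1)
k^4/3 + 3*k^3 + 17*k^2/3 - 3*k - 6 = (k/3 + 1)*(k - 1)*(k + 1)*(k + 6)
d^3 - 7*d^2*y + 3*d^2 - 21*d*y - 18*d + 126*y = (d - 3)*(d + 6)*(d - 7*y)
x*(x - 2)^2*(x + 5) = x^4 + x^3 - 16*x^2 + 20*x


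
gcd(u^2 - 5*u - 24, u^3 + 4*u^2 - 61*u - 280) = u - 8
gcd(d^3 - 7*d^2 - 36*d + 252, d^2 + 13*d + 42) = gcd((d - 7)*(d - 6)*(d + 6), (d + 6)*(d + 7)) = d + 6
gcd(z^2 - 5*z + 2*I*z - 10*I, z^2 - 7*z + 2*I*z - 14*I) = z + 2*I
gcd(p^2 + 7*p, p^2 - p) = p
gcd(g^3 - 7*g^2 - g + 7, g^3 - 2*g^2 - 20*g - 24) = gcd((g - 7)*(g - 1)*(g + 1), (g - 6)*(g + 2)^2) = 1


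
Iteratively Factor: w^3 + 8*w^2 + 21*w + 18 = (w + 3)*(w^2 + 5*w + 6) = (w + 3)^2*(w + 2)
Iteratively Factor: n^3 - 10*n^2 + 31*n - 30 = (n - 3)*(n^2 - 7*n + 10) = (n - 3)*(n - 2)*(n - 5)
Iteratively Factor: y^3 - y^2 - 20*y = (y + 4)*(y^2 - 5*y) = y*(y + 4)*(y - 5)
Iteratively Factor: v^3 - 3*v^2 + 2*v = (v)*(v^2 - 3*v + 2) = v*(v - 1)*(v - 2)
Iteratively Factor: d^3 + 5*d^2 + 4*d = (d + 1)*(d^2 + 4*d) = (d + 1)*(d + 4)*(d)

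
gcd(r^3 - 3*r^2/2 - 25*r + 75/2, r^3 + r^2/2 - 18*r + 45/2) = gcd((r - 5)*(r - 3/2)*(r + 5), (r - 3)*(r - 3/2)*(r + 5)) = r^2 + 7*r/2 - 15/2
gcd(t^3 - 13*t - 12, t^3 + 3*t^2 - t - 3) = t^2 + 4*t + 3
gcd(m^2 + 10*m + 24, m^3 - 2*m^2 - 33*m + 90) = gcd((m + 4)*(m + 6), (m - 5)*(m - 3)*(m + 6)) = m + 6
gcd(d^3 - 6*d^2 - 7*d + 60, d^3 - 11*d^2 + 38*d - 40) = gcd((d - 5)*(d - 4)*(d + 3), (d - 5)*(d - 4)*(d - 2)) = d^2 - 9*d + 20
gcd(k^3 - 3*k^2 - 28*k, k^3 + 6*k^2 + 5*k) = k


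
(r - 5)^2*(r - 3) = r^3 - 13*r^2 + 55*r - 75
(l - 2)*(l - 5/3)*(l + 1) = l^3 - 8*l^2/3 - l/3 + 10/3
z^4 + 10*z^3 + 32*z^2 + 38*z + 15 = (z + 1)^2*(z + 3)*(z + 5)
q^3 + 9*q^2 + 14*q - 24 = (q - 1)*(q + 4)*(q + 6)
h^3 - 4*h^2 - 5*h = h*(h - 5)*(h + 1)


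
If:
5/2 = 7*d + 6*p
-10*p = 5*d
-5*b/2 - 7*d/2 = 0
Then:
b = -7/8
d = 5/8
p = -5/16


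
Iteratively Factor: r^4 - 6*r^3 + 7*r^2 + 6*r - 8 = (r - 2)*(r^3 - 4*r^2 - r + 4) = (r - 4)*(r - 2)*(r^2 - 1) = (r - 4)*(r - 2)*(r + 1)*(r - 1)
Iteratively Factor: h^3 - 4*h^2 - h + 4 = (h - 4)*(h^2 - 1) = (h - 4)*(h + 1)*(h - 1)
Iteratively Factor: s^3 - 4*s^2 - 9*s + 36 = (s + 3)*(s^2 - 7*s + 12) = (s - 4)*(s + 3)*(s - 3)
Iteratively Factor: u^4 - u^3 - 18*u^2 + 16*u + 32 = (u + 4)*(u^3 - 5*u^2 + 2*u + 8) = (u - 4)*(u + 4)*(u^2 - u - 2) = (u - 4)*(u - 2)*(u + 4)*(u + 1)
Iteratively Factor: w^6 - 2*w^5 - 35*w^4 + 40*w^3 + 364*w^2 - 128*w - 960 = (w + 4)*(w^5 - 6*w^4 - 11*w^3 + 84*w^2 + 28*w - 240) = (w - 5)*(w + 4)*(w^4 - w^3 - 16*w^2 + 4*w + 48) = (w - 5)*(w - 4)*(w + 4)*(w^3 + 3*w^2 - 4*w - 12) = (w - 5)*(w - 4)*(w + 2)*(w + 4)*(w^2 + w - 6) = (w - 5)*(w - 4)*(w + 2)*(w + 3)*(w + 4)*(w - 2)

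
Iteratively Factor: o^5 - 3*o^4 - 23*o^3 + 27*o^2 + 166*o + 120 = (o - 5)*(o^4 + 2*o^3 - 13*o^2 - 38*o - 24) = (o - 5)*(o - 4)*(o^3 + 6*o^2 + 11*o + 6) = (o - 5)*(o - 4)*(o + 2)*(o^2 + 4*o + 3) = (o - 5)*(o - 4)*(o + 1)*(o + 2)*(o + 3)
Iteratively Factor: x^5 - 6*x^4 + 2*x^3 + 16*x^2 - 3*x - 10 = (x + 1)*(x^4 - 7*x^3 + 9*x^2 + 7*x - 10) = (x - 1)*(x + 1)*(x^3 - 6*x^2 + 3*x + 10) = (x - 1)*(x + 1)^2*(x^2 - 7*x + 10) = (x - 2)*(x - 1)*(x + 1)^2*(x - 5)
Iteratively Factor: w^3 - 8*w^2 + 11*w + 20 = (w + 1)*(w^2 - 9*w + 20) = (w - 5)*(w + 1)*(w - 4)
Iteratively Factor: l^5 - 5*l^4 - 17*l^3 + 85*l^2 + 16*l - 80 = (l + 4)*(l^4 - 9*l^3 + 19*l^2 + 9*l - 20) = (l - 4)*(l + 4)*(l^3 - 5*l^2 - l + 5) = (l - 4)*(l - 1)*(l + 4)*(l^2 - 4*l - 5) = (l - 4)*(l - 1)*(l + 1)*(l + 4)*(l - 5)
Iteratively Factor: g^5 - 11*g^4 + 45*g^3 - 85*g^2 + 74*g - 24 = (g - 3)*(g^4 - 8*g^3 + 21*g^2 - 22*g + 8) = (g - 4)*(g - 3)*(g^3 - 4*g^2 + 5*g - 2) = (g - 4)*(g - 3)*(g - 1)*(g^2 - 3*g + 2) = (g - 4)*(g - 3)*(g - 1)^2*(g - 2)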